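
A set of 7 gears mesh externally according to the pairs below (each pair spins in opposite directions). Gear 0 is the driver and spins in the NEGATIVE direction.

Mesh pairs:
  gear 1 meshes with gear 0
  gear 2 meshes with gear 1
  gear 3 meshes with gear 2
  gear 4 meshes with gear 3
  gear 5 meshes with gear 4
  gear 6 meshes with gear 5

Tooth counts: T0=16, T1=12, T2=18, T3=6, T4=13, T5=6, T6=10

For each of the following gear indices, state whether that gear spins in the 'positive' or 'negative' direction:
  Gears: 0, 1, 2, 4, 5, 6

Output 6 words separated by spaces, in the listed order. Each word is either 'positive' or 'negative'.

Gear 0 (driver): negative (depth 0)
  gear 1: meshes with gear 0 -> depth 1 -> positive (opposite of gear 0)
  gear 2: meshes with gear 1 -> depth 2 -> negative (opposite of gear 1)
  gear 3: meshes with gear 2 -> depth 3 -> positive (opposite of gear 2)
  gear 4: meshes with gear 3 -> depth 4 -> negative (opposite of gear 3)
  gear 5: meshes with gear 4 -> depth 5 -> positive (opposite of gear 4)
  gear 6: meshes with gear 5 -> depth 6 -> negative (opposite of gear 5)
Queried indices 0, 1, 2, 4, 5, 6 -> negative, positive, negative, negative, positive, negative

Answer: negative positive negative negative positive negative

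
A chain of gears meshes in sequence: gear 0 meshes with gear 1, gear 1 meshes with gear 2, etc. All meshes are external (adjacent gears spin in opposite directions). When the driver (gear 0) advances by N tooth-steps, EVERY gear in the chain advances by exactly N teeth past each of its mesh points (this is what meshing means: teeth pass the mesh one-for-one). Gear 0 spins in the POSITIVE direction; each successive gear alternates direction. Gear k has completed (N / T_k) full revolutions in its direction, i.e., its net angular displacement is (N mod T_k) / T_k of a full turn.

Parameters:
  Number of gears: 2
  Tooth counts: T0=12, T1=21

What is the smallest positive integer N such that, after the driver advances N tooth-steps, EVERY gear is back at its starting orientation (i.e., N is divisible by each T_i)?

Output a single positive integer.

Answer: 84

Derivation:
Gear k returns to start when N is a multiple of T_k.
All gears at start simultaneously when N is a common multiple of [12, 21]; the smallest such N is lcm(12, 21).
Start: lcm = T0 = 12
Fold in T1=21: gcd(12, 21) = 3; lcm(12, 21) = 12 * 21 / 3 = 252 / 3 = 84
Full cycle length = 84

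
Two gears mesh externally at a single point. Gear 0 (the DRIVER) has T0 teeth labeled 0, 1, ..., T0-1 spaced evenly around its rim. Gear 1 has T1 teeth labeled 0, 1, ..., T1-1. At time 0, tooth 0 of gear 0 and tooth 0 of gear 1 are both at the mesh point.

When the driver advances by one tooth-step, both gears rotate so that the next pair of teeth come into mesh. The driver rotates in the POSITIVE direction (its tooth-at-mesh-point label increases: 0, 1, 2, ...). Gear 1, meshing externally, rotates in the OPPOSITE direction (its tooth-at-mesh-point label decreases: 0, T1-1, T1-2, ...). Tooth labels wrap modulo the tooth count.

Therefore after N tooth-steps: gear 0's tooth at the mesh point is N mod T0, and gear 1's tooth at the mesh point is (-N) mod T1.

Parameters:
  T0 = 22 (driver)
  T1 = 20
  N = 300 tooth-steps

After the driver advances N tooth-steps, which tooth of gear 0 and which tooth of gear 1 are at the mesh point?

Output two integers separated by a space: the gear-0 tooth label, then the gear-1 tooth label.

Answer: 14 0

Derivation:
Gear 0 (driver, T0=22): tooth at mesh = N mod T0
  300 = 13 * 22 + 14, so 300 mod 22 = 14
  gear 0 tooth = 14
Gear 1 (driven, T1=20): tooth at mesh = (-N) mod T1
  300 = 15 * 20 + 0, so 300 mod 20 = 0
  (-300) mod 20 = 0
Mesh after 300 steps: gear-0 tooth 14 meets gear-1 tooth 0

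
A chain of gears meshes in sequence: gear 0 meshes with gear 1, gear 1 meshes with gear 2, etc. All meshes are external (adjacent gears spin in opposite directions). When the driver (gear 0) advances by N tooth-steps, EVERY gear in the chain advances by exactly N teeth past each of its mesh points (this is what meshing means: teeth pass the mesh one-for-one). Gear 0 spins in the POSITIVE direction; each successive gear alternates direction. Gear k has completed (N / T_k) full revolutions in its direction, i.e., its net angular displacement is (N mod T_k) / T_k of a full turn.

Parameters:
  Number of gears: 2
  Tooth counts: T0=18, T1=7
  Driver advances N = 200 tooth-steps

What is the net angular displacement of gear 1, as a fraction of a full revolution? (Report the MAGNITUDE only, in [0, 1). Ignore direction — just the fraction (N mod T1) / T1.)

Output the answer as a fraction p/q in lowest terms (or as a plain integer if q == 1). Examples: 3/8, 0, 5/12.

Answer: 4/7

Derivation:
Chain of 2 gears, tooth counts: [18, 7]
  gear 0: T0=18, direction=positive, advance = 200 mod 18 = 2 teeth = 2/18 turn
  gear 1: T1=7, direction=negative, advance = 200 mod 7 = 4 teeth = 4/7 turn
Gear 1: 200 mod 7 = 4
Fraction = 4 / 7 = 4/7 (gcd(4,7)=1) = 4/7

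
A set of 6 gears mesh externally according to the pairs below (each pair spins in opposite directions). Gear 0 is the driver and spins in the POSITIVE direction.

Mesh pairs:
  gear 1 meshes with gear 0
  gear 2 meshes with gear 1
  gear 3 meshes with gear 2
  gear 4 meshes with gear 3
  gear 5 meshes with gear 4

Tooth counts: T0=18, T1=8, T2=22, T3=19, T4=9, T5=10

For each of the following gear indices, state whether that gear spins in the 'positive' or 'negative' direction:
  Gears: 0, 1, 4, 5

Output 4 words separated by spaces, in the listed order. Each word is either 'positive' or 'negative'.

Gear 0 (driver): positive (depth 0)
  gear 1: meshes with gear 0 -> depth 1 -> negative (opposite of gear 0)
  gear 2: meshes with gear 1 -> depth 2 -> positive (opposite of gear 1)
  gear 3: meshes with gear 2 -> depth 3 -> negative (opposite of gear 2)
  gear 4: meshes with gear 3 -> depth 4 -> positive (opposite of gear 3)
  gear 5: meshes with gear 4 -> depth 5 -> negative (opposite of gear 4)
Queried indices 0, 1, 4, 5 -> positive, negative, positive, negative

Answer: positive negative positive negative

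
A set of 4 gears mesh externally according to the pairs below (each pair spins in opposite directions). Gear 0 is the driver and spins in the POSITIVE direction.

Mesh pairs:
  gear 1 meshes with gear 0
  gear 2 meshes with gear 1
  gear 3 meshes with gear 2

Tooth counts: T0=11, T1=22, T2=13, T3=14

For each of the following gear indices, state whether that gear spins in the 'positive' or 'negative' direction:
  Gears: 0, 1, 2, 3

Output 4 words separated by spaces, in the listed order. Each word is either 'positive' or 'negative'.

Answer: positive negative positive negative

Derivation:
Gear 0 (driver): positive (depth 0)
  gear 1: meshes with gear 0 -> depth 1 -> negative (opposite of gear 0)
  gear 2: meshes with gear 1 -> depth 2 -> positive (opposite of gear 1)
  gear 3: meshes with gear 2 -> depth 3 -> negative (opposite of gear 2)
Queried indices 0, 1, 2, 3 -> positive, negative, positive, negative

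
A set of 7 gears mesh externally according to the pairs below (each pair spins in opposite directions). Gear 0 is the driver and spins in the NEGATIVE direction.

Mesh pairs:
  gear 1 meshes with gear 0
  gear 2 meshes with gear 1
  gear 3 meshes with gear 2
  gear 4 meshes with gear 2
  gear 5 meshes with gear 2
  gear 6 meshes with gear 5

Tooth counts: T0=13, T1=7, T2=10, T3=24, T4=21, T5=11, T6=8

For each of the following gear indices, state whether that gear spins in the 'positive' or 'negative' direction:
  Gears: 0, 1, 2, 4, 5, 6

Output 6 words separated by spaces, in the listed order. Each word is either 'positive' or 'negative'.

Answer: negative positive negative positive positive negative

Derivation:
Gear 0 (driver): negative (depth 0)
  gear 1: meshes with gear 0 -> depth 1 -> positive (opposite of gear 0)
  gear 2: meshes with gear 1 -> depth 2 -> negative (opposite of gear 1)
  gear 3: meshes with gear 2 -> depth 3 -> positive (opposite of gear 2)
  gear 4: meshes with gear 2 -> depth 3 -> positive (opposite of gear 2)
  gear 5: meshes with gear 2 -> depth 3 -> positive (opposite of gear 2)
  gear 6: meshes with gear 5 -> depth 4 -> negative (opposite of gear 5)
Queried indices 0, 1, 2, 4, 5, 6 -> negative, positive, negative, positive, positive, negative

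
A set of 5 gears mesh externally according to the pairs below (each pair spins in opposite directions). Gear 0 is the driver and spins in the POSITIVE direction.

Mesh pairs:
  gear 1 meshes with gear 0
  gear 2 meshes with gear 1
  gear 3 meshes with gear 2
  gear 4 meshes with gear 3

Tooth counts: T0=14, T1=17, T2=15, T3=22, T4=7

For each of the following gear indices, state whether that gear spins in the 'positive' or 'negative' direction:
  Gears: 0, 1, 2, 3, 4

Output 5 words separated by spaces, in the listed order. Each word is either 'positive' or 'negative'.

Answer: positive negative positive negative positive

Derivation:
Gear 0 (driver): positive (depth 0)
  gear 1: meshes with gear 0 -> depth 1 -> negative (opposite of gear 0)
  gear 2: meshes with gear 1 -> depth 2 -> positive (opposite of gear 1)
  gear 3: meshes with gear 2 -> depth 3 -> negative (opposite of gear 2)
  gear 4: meshes with gear 3 -> depth 4 -> positive (opposite of gear 3)
Queried indices 0, 1, 2, 3, 4 -> positive, negative, positive, negative, positive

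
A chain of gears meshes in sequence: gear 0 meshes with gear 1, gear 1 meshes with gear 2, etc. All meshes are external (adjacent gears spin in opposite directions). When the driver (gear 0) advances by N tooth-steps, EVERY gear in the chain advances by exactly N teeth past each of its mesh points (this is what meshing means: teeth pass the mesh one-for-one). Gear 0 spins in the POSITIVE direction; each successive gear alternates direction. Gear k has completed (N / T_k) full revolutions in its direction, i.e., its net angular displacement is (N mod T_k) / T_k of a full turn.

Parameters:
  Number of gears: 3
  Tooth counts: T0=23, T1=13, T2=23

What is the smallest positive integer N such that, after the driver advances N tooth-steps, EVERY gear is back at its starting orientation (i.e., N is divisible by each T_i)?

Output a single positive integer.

Gear k returns to start when N is a multiple of T_k.
All gears at start simultaneously when N is a common multiple of [23, 13, 23]; the smallest such N is lcm(23, 13, 23).
Start: lcm = T0 = 23
Fold in T1=13: gcd(23, 13) = 1; lcm(23, 13) = 23 * 13 / 1 = 299 / 1 = 299
Fold in T2=23: gcd(299, 23) = 23; lcm(299, 23) = 299 * 23 / 23 = 6877 / 23 = 299
Full cycle length = 299

Answer: 299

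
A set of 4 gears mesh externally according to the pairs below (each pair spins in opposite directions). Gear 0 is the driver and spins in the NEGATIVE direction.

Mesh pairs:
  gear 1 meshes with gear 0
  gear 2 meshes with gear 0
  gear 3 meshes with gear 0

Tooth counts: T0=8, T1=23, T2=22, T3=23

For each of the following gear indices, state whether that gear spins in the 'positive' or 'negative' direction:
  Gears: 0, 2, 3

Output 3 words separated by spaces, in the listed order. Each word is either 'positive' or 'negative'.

Answer: negative positive positive

Derivation:
Gear 0 (driver): negative (depth 0)
  gear 1: meshes with gear 0 -> depth 1 -> positive (opposite of gear 0)
  gear 2: meshes with gear 0 -> depth 1 -> positive (opposite of gear 0)
  gear 3: meshes with gear 0 -> depth 1 -> positive (opposite of gear 0)
Queried indices 0, 2, 3 -> negative, positive, positive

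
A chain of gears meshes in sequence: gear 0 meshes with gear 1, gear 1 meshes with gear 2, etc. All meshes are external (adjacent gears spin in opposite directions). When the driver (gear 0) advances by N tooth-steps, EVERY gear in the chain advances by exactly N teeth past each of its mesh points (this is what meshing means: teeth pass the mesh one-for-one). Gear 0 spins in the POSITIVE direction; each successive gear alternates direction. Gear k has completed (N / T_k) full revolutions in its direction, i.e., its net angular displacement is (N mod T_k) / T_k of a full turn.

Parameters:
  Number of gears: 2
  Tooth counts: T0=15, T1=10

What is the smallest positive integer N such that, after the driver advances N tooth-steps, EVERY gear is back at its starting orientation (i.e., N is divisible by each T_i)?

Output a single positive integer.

Answer: 30

Derivation:
Gear k returns to start when N is a multiple of T_k.
All gears at start simultaneously when N is a common multiple of [15, 10]; the smallest such N is lcm(15, 10).
Start: lcm = T0 = 15
Fold in T1=10: gcd(15, 10) = 5; lcm(15, 10) = 15 * 10 / 5 = 150 / 5 = 30
Full cycle length = 30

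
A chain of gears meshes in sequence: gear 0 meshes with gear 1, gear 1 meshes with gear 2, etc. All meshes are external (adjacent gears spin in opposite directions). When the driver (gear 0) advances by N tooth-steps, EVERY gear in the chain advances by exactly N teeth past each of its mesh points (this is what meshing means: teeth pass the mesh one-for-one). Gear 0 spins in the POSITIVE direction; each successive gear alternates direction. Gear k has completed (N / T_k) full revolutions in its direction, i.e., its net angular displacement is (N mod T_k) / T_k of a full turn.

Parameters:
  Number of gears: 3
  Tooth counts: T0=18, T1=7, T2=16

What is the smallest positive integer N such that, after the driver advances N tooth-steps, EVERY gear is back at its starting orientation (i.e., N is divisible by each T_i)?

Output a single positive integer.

Gear k returns to start when N is a multiple of T_k.
All gears at start simultaneously when N is a common multiple of [18, 7, 16]; the smallest such N is lcm(18, 7, 16).
Start: lcm = T0 = 18
Fold in T1=7: gcd(18, 7) = 1; lcm(18, 7) = 18 * 7 / 1 = 126 / 1 = 126
Fold in T2=16: gcd(126, 16) = 2; lcm(126, 16) = 126 * 16 / 2 = 2016 / 2 = 1008
Full cycle length = 1008

Answer: 1008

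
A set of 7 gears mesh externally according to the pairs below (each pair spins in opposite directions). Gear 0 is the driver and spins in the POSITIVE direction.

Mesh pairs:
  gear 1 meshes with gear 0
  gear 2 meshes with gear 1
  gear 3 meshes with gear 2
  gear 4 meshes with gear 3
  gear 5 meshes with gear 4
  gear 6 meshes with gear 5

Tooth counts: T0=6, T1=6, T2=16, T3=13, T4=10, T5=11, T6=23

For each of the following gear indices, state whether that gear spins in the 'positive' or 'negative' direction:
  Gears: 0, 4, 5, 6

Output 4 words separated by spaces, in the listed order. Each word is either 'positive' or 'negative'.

Answer: positive positive negative positive

Derivation:
Gear 0 (driver): positive (depth 0)
  gear 1: meshes with gear 0 -> depth 1 -> negative (opposite of gear 0)
  gear 2: meshes with gear 1 -> depth 2 -> positive (opposite of gear 1)
  gear 3: meshes with gear 2 -> depth 3 -> negative (opposite of gear 2)
  gear 4: meshes with gear 3 -> depth 4 -> positive (opposite of gear 3)
  gear 5: meshes with gear 4 -> depth 5 -> negative (opposite of gear 4)
  gear 6: meshes with gear 5 -> depth 6 -> positive (opposite of gear 5)
Queried indices 0, 4, 5, 6 -> positive, positive, negative, positive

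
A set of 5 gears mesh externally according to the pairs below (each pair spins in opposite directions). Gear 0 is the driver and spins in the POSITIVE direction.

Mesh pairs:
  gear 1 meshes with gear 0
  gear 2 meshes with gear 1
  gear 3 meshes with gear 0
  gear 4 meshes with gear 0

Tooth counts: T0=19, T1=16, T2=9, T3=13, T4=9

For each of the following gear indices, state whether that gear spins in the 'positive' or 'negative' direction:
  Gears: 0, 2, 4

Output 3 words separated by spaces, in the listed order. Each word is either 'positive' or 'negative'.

Gear 0 (driver): positive (depth 0)
  gear 1: meshes with gear 0 -> depth 1 -> negative (opposite of gear 0)
  gear 2: meshes with gear 1 -> depth 2 -> positive (opposite of gear 1)
  gear 3: meshes with gear 0 -> depth 1 -> negative (opposite of gear 0)
  gear 4: meshes with gear 0 -> depth 1 -> negative (opposite of gear 0)
Queried indices 0, 2, 4 -> positive, positive, negative

Answer: positive positive negative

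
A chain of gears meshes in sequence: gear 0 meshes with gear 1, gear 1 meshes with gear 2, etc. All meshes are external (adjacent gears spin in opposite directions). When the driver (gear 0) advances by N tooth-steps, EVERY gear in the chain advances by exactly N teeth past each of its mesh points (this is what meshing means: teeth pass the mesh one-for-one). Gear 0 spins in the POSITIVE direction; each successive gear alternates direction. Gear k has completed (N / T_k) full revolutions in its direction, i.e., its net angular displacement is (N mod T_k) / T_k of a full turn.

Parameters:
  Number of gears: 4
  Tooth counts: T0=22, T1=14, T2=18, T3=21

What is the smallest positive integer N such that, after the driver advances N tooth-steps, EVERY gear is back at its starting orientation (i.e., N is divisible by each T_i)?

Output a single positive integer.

Gear k returns to start when N is a multiple of T_k.
All gears at start simultaneously when N is a common multiple of [22, 14, 18, 21]; the smallest such N is lcm(22, 14, 18, 21).
Start: lcm = T0 = 22
Fold in T1=14: gcd(22, 14) = 2; lcm(22, 14) = 22 * 14 / 2 = 308 / 2 = 154
Fold in T2=18: gcd(154, 18) = 2; lcm(154, 18) = 154 * 18 / 2 = 2772 / 2 = 1386
Fold in T3=21: gcd(1386, 21) = 21; lcm(1386, 21) = 1386 * 21 / 21 = 29106 / 21 = 1386
Full cycle length = 1386

Answer: 1386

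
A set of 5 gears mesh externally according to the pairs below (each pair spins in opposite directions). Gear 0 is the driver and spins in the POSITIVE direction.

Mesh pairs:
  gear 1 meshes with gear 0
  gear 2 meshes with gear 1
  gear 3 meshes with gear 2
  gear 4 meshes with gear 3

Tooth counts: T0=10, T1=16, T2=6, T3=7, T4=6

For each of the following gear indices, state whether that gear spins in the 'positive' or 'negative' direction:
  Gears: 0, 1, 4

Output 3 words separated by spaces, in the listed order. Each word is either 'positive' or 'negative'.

Gear 0 (driver): positive (depth 0)
  gear 1: meshes with gear 0 -> depth 1 -> negative (opposite of gear 0)
  gear 2: meshes with gear 1 -> depth 2 -> positive (opposite of gear 1)
  gear 3: meshes with gear 2 -> depth 3 -> negative (opposite of gear 2)
  gear 4: meshes with gear 3 -> depth 4 -> positive (opposite of gear 3)
Queried indices 0, 1, 4 -> positive, negative, positive

Answer: positive negative positive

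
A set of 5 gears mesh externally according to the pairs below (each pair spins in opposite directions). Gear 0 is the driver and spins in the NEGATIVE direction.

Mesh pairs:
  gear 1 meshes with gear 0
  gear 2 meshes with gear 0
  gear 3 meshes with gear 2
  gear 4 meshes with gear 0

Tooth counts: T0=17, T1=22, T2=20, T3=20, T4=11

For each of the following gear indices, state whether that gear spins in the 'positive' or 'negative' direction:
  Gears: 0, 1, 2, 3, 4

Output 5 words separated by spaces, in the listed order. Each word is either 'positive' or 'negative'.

Gear 0 (driver): negative (depth 0)
  gear 1: meshes with gear 0 -> depth 1 -> positive (opposite of gear 0)
  gear 2: meshes with gear 0 -> depth 1 -> positive (opposite of gear 0)
  gear 3: meshes with gear 2 -> depth 2 -> negative (opposite of gear 2)
  gear 4: meshes with gear 0 -> depth 1 -> positive (opposite of gear 0)
Queried indices 0, 1, 2, 3, 4 -> negative, positive, positive, negative, positive

Answer: negative positive positive negative positive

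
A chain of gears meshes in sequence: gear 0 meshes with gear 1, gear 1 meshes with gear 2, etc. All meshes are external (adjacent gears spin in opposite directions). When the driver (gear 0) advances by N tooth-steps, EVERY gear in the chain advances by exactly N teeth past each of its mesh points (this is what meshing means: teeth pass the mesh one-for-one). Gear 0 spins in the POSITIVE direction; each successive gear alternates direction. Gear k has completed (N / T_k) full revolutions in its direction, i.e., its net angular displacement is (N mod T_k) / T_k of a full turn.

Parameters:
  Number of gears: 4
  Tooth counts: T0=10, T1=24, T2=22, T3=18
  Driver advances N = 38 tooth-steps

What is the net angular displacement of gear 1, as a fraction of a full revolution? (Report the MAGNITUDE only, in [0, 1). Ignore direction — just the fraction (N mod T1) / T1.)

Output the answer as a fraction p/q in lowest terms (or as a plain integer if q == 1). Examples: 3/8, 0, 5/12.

Answer: 7/12

Derivation:
Chain of 4 gears, tooth counts: [10, 24, 22, 18]
  gear 0: T0=10, direction=positive, advance = 38 mod 10 = 8 teeth = 8/10 turn
  gear 1: T1=24, direction=negative, advance = 38 mod 24 = 14 teeth = 14/24 turn
  gear 2: T2=22, direction=positive, advance = 38 mod 22 = 16 teeth = 16/22 turn
  gear 3: T3=18, direction=negative, advance = 38 mod 18 = 2 teeth = 2/18 turn
Gear 1: 38 mod 24 = 14
Fraction = 14 / 24 = 7/12 (gcd(14,24)=2) = 7/12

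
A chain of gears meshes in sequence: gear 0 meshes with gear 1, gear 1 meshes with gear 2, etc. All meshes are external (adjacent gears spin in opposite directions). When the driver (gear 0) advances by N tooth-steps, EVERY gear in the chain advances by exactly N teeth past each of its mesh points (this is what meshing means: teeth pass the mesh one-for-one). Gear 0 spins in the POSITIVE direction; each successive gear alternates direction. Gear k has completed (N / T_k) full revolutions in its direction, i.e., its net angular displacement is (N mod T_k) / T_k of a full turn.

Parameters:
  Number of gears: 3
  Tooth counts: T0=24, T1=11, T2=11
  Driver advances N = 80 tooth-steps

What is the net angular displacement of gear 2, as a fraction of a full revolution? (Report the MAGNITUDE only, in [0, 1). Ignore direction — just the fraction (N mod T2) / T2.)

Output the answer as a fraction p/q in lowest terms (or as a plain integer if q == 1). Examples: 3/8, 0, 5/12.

Answer: 3/11

Derivation:
Chain of 3 gears, tooth counts: [24, 11, 11]
  gear 0: T0=24, direction=positive, advance = 80 mod 24 = 8 teeth = 8/24 turn
  gear 1: T1=11, direction=negative, advance = 80 mod 11 = 3 teeth = 3/11 turn
  gear 2: T2=11, direction=positive, advance = 80 mod 11 = 3 teeth = 3/11 turn
Gear 2: 80 mod 11 = 3
Fraction = 3 / 11 = 3/11 (gcd(3,11)=1) = 3/11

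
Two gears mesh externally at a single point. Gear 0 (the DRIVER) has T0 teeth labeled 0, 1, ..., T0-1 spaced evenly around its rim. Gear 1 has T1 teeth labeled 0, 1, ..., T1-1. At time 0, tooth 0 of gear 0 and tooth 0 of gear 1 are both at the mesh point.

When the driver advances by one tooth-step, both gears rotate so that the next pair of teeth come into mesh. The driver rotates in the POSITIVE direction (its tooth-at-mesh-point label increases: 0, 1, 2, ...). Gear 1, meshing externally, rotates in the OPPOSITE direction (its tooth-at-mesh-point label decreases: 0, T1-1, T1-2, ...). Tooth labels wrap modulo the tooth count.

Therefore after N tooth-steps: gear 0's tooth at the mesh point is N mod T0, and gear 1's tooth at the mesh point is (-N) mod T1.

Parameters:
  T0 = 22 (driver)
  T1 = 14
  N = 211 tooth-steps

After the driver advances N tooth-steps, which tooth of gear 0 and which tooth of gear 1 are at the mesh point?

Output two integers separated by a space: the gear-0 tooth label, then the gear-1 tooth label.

Gear 0 (driver, T0=22): tooth at mesh = N mod T0
  211 = 9 * 22 + 13, so 211 mod 22 = 13
  gear 0 tooth = 13
Gear 1 (driven, T1=14): tooth at mesh = (-N) mod T1
  211 = 15 * 14 + 1, so 211 mod 14 = 1
  (-211) mod 14 = (-1) mod 14 = 14 - 1 = 13
Mesh after 211 steps: gear-0 tooth 13 meets gear-1 tooth 13

Answer: 13 13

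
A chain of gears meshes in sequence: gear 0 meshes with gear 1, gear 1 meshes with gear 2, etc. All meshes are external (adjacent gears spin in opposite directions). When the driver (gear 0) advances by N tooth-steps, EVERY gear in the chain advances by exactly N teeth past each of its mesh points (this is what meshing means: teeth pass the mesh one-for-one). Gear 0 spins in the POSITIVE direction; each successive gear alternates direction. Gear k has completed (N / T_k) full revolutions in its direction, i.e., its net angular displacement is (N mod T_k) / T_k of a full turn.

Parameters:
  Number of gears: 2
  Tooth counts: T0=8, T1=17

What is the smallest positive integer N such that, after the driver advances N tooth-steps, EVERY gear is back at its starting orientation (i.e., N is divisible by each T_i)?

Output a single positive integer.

Answer: 136

Derivation:
Gear k returns to start when N is a multiple of T_k.
All gears at start simultaneously when N is a common multiple of [8, 17]; the smallest such N is lcm(8, 17).
Start: lcm = T0 = 8
Fold in T1=17: gcd(8, 17) = 1; lcm(8, 17) = 8 * 17 / 1 = 136 / 1 = 136
Full cycle length = 136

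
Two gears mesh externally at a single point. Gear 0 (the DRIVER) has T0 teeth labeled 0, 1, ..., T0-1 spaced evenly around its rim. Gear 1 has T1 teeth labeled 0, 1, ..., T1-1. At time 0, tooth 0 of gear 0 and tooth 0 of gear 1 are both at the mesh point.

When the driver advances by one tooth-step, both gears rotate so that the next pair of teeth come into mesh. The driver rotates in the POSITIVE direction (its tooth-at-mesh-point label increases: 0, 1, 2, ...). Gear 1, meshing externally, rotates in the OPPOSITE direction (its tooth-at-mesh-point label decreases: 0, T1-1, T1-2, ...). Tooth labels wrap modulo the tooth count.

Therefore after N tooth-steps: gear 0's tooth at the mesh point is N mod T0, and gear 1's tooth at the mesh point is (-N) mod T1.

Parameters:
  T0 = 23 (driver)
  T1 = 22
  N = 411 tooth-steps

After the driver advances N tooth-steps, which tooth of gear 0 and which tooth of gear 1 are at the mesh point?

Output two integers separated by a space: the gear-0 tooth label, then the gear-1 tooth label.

Gear 0 (driver, T0=23): tooth at mesh = N mod T0
  411 = 17 * 23 + 20, so 411 mod 23 = 20
  gear 0 tooth = 20
Gear 1 (driven, T1=22): tooth at mesh = (-N) mod T1
  411 = 18 * 22 + 15, so 411 mod 22 = 15
  (-411) mod 22 = (-15) mod 22 = 22 - 15 = 7
Mesh after 411 steps: gear-0 tooth 20 meets gear-1 tooth 7

Answer: 20 7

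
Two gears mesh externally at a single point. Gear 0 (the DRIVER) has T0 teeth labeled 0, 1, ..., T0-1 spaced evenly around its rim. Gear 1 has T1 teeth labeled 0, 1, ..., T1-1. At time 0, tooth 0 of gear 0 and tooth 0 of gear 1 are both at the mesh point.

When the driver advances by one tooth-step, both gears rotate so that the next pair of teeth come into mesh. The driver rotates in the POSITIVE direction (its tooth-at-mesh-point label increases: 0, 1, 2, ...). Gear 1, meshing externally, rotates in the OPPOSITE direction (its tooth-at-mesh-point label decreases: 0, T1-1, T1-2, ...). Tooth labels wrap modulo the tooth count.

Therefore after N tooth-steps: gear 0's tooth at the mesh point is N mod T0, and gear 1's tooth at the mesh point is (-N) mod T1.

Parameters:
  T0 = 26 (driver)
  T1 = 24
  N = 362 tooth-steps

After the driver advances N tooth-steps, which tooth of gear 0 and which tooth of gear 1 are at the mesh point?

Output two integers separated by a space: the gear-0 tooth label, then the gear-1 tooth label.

Gear 0 (driver, T0=26): tooth at mesh = N mod T0
  362 = 13 * 26 + 24, so 362 mod 26 = 24
  gear 0 tooth = 24
Gear 1 (driven, T1=24): tooth at mesh = (-N) mod T1
  362 = 15 * 24 + 2, so 362 mod 24 = 2
  (-362) mod 24 = (-2) mod 24 = 24 - 2 = 22
Mesh after 362 steps: gear-0 tooth 24 meets gear-1 tooth 22

Answer: 24 22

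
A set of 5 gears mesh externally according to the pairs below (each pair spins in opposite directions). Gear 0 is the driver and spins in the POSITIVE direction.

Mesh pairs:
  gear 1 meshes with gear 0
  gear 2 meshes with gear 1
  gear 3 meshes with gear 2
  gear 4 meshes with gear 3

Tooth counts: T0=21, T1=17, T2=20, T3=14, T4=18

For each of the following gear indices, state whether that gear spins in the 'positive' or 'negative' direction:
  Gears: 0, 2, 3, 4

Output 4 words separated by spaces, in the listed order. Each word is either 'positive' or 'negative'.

Answer: positive positive negative positive

Derivation:
Gear 0 (driver): positive (depth 0)
  gear 1: meshes with gear 0 -> depth 1 -> negative (opposite of gear 0)
  gear 2: meshes with gear 1 -> depth 2 -> positive (opposite of gear 1)
  gear 3: meshes with gear 2 -> depth 3 -> negative (opposite of gear 2)
  gear 4: meshes with gear 3 -> depth 4 -> positive (opposite of gear 3)
Queried indices 0, 2, 3, 4 -> positive, positive, negative, positive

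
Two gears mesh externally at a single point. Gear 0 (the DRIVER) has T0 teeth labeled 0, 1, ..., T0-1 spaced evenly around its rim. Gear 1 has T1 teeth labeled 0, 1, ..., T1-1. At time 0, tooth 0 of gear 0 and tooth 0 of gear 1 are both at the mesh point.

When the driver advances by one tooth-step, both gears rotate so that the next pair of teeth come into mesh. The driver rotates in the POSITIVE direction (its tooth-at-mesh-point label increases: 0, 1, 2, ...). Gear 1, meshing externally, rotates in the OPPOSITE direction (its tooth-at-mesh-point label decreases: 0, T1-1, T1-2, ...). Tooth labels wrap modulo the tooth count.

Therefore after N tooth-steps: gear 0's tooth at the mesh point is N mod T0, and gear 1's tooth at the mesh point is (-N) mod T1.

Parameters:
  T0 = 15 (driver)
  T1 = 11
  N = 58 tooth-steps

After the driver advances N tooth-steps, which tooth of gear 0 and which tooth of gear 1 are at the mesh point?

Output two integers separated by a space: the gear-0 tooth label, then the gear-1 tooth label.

Answer: 13 8

Derivation:
Gear 0 (driver, T0=15): tooth at mesh = N mod T0
  58 = 3 * 15 + 13, so 58 mod 15 = 13
  gear 0 tooth = 13
Gear 1 (driven, T1=11): tooth at mesh = (-N) mod T1
  58 = 5 * 11 + 3, so 58 mod 11 = 3
  (-58) mod 11 = (-3) mod 11 = 11 - 3 = 8
Mesh after 58 steps: gear-0 tooth 13 meets gear-1 tooth 8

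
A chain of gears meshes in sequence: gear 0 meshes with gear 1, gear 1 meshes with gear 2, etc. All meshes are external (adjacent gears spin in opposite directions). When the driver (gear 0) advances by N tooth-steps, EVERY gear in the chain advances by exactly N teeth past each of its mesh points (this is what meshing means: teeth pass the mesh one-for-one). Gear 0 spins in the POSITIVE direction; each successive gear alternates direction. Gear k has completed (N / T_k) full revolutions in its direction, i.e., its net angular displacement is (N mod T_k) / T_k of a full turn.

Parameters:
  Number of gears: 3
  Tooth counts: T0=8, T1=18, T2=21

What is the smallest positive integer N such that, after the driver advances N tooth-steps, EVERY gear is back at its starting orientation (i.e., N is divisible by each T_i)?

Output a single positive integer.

Gear k returns to start when N is a multiple of T_k.
All gears at start simultaneously when N is a common multiple of [8, 18, 21]; the smallest such N is lcm(8, 18, 21).
Start: lcm = T0 = 8
Fold in T1=18: gcd(8, 18) = 2; lcm(8, 18) = 8 * 18 / 2 = 144 / 2 = 72
Fold in T2=21: gcd(72, 21) = 3; lcm(72, 21) = 72 * 21 / 3 = 1512 / 3 = 504
Full cycle length = 504

Answer: 504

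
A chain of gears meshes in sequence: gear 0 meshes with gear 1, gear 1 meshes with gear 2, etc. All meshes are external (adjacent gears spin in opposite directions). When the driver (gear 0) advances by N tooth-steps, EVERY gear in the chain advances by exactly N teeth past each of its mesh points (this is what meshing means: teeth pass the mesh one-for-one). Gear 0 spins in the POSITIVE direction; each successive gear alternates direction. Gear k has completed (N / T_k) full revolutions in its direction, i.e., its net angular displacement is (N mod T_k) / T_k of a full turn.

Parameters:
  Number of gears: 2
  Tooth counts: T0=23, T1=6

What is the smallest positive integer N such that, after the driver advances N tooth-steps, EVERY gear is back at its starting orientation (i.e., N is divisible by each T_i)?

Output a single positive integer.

Answer: 138

Derivation:
Gear k returns to start when N is a multiple of T_k.
All gears at start simultaneously when N is a common multiple of [23, 6]; the smallest such N is lcm(23, 6).
Start: lcm = T0 = 23
Fold in T1=6: gcd(23, 6) = 1; lcm(23, 6) = 23 * 6 / 1 = 138 / 1 = 138
Full cycle length = 138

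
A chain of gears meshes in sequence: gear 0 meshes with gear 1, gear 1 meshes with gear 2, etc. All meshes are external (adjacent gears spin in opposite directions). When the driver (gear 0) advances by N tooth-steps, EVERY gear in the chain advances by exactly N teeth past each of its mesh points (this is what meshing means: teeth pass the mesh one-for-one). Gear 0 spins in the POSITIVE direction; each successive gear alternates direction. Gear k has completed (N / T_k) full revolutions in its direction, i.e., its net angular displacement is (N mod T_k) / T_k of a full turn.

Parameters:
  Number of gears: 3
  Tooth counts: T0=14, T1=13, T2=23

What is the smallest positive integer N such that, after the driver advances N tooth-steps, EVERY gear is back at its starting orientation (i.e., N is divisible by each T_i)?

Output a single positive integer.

Answer: 4186

Derivation:
Gear k returns to start when N is a multiple of T_k.
All gears at start simultaneously when N is a common multiple of [14, 13, 23]; the smallest such N is lcm(14, 13, 23).
Start: lcm = T0 = 14
Fold in T1=13: gcd(14, 13) = 1; lcm(14, 13) = 14 * 13 / 1 = 182 / 1 = 182
Fold in T2=23: gcd(182, 23) = 1; lcm(182, 23) = 182 * 23 / 1 = 4186 / 1 = 4186
Full cycle length = 4186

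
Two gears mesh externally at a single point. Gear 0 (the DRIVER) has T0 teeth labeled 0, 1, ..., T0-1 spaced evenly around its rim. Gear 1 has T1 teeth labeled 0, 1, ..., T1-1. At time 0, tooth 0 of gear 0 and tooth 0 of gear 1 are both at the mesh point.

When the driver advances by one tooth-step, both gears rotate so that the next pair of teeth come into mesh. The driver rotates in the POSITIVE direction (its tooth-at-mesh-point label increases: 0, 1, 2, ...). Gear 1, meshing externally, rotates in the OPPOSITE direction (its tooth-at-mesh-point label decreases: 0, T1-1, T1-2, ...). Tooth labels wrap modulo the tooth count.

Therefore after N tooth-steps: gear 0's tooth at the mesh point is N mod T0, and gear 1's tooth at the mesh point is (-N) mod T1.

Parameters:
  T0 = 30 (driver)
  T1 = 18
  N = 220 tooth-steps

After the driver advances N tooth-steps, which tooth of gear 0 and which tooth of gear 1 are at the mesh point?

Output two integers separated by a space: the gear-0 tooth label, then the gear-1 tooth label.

Answer: 10 14

Derivation:
Gear 0 (driver, T0=30): tooth at mesh = N mod T0
  220 = 7 * 30 + 10, so 220 mod 30 = 10
  gear 0 tooth = 10
Gear 1 (driven, T1=18): tooth at mesh = (-N) mod T1
  220 = 12 * 18 + 4, so 220 mod 18 = 4
  (-220) mod 18 = (-4) mod 18 = 18 - 4 = 14
Mesh after 220 steps: gear-0 tooth 10 meets gear-1 tooth 14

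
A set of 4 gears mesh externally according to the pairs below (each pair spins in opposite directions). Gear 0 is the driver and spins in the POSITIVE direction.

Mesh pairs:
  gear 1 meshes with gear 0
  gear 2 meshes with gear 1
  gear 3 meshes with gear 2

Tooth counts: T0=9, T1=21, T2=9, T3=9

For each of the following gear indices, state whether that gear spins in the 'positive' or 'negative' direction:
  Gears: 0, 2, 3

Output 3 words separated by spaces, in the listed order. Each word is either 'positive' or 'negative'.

Gear 0 (driver): positive (depth 0)
  gear 1: meshes with gear 0 -> depth 1 -> negative (opposite of gear 0)
  gear 2: meshes with gear 1 -> depth 2 -> positive (opposite of gear 1)
  gear 3: meshes with gear 2 -> depth 3 -> negative (opposite of gear 2)
Queried indices 0, 2, 3 -> positive, positive, negative

Answer: positive positive negative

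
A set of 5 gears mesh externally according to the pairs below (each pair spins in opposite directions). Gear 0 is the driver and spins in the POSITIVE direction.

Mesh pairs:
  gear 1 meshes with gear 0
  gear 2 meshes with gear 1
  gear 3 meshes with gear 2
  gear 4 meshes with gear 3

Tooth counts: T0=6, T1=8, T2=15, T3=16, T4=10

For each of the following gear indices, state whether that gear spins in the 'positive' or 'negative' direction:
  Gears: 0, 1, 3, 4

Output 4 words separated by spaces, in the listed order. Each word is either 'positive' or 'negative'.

Answer: positive negative negative positive

Derivation:
Gear 0 (driver): positive (depth 0)
  gear 1: meshes with gear 0 -> depth 1 -> negative (opposite of gear 0)
  gear 2: meshes with gear 1 -> depth 2 -> positive (opposite of gear 1)
  gear 3: meshes with gear 2 -> depth 3 -> negative (opposite of gear 2)
  gear 4: meshes with gear 3 -> depth 4 -> positive (opposite of gear 3)
Queried indices 0, 1, 3, 4 -> positive, negative, negative, positive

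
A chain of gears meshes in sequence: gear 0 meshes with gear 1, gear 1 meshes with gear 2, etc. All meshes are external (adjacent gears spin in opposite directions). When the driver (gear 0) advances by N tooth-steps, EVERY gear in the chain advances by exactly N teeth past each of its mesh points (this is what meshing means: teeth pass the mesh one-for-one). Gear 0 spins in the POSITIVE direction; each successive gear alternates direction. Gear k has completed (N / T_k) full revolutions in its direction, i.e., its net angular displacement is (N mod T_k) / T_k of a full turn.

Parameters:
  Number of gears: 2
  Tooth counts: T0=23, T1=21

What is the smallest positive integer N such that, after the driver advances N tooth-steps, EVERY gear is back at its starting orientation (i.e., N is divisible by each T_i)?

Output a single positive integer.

Gear k returns to start when N is a multiple of T_k.
All gears at start simultaneously when N is a common multiple of [23, 21]; the smallest such N is lcm(23, 21).
Start: lcm = T0 = 23
Fold in T1=21: gcd(23, 21) = 1; lcm(23, 21) = 23 * 21 / 1 = 483 / 1 = 483
Full cycle length = 483

Answer: 483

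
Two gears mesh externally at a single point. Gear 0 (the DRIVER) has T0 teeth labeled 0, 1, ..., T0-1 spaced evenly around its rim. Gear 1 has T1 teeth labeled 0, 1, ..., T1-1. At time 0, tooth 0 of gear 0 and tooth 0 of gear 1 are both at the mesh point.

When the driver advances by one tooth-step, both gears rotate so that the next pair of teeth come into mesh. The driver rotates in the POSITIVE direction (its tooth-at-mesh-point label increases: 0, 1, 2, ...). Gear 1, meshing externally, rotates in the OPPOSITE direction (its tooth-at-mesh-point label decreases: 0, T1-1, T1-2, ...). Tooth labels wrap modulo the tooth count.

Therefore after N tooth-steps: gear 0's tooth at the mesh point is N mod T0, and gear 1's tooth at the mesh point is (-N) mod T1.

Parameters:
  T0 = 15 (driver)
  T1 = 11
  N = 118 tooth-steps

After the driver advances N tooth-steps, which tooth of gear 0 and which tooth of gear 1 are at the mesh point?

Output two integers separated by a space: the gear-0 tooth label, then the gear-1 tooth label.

Gear 0 (driver, T0=15): tooth at mesh = N mod T0
  118 = 7 * 15 + 13, so 118 mod 15 = 13
  gear 0 tooth = 13
Gear 1 (driven, T1=11): tooth at mesh = (-N) mod T1
  118 = 10 * 11 + 8, so 118 mod 11 = 8
  (-118) mod 11 = (-8) mod 11 = 11 - 8 = 3
Mesh after 118 steps: gear-0 tooth 13 meets gear-1 tooth 3

Answer: 13 3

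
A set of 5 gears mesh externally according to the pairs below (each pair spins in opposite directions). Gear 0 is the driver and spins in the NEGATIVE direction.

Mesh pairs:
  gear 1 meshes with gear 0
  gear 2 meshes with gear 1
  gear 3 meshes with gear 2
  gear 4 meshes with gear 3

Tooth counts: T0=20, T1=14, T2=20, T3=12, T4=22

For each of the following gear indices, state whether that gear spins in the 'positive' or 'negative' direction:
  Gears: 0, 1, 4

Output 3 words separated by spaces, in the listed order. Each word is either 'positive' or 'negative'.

Gear 0 (driver): negative (depth 0)
  gear 1: meshes with gear 0 -> depth 1 -> positive (opposite of gear 0)
  gear 2: meshes with gear 1 -> depth 2 -> negative (opposite of gear 1)
  gear 3: meshes with gear 2 -> depth 3 -> positive (opposite of gear 2)
  gear 4: meshes with gear 3 -> depth 4 -> negative (opposite of gear 3)
Queried indices 0, 1, 4 -> negative, positive, negative

Answer: negative positive negative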